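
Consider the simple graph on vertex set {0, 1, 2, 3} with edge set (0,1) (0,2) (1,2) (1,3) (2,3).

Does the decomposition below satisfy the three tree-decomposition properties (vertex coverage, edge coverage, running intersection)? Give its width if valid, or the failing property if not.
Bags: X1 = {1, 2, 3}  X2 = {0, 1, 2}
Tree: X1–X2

Yes; width 2.

Checking the three conditions: (i) the bags cover all of {0, 1, 2, 3}; (ii) for each edge, some bag contains both endpoints; (iii) the bags containing any fixed vertex form a subtree. All hold, so the decomposition is valid with width 3 − 1 = 2.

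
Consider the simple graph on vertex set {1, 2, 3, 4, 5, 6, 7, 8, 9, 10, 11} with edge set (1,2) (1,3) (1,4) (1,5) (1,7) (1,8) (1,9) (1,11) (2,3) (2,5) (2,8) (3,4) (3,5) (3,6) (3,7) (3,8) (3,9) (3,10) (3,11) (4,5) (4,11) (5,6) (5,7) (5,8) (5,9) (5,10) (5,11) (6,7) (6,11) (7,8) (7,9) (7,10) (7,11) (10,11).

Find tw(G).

A width-4 tree decomposition is:
Bags: B1 = {1, 3, 5, 7, 9}  B2 = {1, 3, 5, 7, 11}  B3 = {3, 5, 7, 10, 11}  B4 = {1, 3, 4, 5, 11}  B5 = {3, 5, 6, 7, 11}  B6 = {1, 3, 5, 7, 8}  B7 = {1, 2, 3, 5, 8}
Tree: B1–B2, B2–B3, B2–B4, B2–B5, B2–B6, B6–B7
The largest bag has 5 vertices, giving width 4; this decomposition certifies tw(G) ≤ 4. Conversely, {1, 2, 3, 5, 8} is a clique of size 5, and the vertices of any clique must share a bag in every tree decomposition; so some bag has ≥ 5 vertices and tw(G) ≥ 4. Therefore the treewidth is 4.

4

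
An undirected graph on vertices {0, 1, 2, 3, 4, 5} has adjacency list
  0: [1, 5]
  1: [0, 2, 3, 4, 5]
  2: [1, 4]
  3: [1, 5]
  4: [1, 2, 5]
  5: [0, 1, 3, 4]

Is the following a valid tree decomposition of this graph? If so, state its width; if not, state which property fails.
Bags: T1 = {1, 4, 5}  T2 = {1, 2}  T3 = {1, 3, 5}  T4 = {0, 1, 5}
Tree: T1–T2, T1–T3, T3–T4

No — edge (4,2) lies in no bag.

A tree decomposition must satisfy three properties: every vertex lies in some bag; for every edge, both endpoints lie together in some bag; and for every vertex, the bags containing it form a connected subtree. Here edge (4,2) lies in no bag, so the decomposition is invalid.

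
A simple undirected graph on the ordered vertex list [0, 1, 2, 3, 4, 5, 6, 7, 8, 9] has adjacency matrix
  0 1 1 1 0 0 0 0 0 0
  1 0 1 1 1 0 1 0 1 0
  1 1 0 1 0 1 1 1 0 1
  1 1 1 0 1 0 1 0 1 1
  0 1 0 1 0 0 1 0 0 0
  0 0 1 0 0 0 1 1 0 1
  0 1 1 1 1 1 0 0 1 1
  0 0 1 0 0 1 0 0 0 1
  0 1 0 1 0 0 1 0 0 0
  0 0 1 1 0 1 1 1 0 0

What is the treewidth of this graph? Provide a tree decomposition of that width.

Treewidth 3.
One optimal decomposition is:
Bags: B1 = {1, 2, 3, 6}  B2 = {2, 3, 6, 9}  B3 = {1, 3, 4, 6}  B4 = {0, 1, 2, 3}  B5 = {2, 5, 6, 9}  B6 = {2, 5, 7, 9}  B7 = {1, 3, 6, 8}
Tree: B1–B2, B1–B3, B1–B4, B2–B5, B5–B6, B3–B7

Every bag has size at most 4, so the width is 4 − 1 = 3 and tw(G) ≤ 3. On the other hand G contains the 4-clique {1, 3, 6, 8}. A clique must lie in a single bag of any decomposition, so no decomposition can have width below 3. Hence tw(G) = 3 exactly.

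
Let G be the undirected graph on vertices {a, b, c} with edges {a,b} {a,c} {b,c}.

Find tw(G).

A width-2 tree decomposition is:
Bags: B1 = {a, b, c}
Tree: (single bag)
With just one bag of size 3, the width is 3 − 1 = 2, so tw(G) ≤ 2. For the lower bound, the 3 vertices {a, b, c} are pairwise adjacent, and any tree decomposition puts a clique entirely inside one bag — forcing width ≥ 2. Hence tw(G) = 2 exactly.

2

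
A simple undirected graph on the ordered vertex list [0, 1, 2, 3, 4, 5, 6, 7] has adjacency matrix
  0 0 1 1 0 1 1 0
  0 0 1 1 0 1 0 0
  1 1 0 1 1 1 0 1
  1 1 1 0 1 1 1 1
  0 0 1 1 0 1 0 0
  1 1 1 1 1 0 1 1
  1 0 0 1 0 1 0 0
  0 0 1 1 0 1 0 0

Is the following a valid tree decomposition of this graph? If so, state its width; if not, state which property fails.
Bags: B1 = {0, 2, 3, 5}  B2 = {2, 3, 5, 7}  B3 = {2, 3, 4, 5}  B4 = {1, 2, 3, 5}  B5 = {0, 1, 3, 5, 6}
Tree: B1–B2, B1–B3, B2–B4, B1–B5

A tree decomposition must satisfy three properties: every vertex lies in some bag; for every edge, both endpoints lie together in some bag; and for every vertex, the bags containing it form a connected subtree. Here bags containing vertex 1 are not connected in the tree, so the decomposition is invalid.

No — bags containing vertex 1 are not connected in the tree.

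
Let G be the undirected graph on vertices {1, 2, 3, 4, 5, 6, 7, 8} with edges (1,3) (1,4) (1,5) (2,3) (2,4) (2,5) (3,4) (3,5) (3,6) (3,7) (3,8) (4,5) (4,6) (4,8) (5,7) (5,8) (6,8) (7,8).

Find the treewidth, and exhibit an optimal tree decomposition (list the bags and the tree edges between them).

Treewidth 3.
Bags: B1 = {1, 3, 4, 5}  B2 = {2, 3, 4, 5}  B3 = {3, 4, 5, 8}  B4 = {3, 4, 6, 8}  B5 = {3, 5, 7, 8}
Tree: B1–B2, B1–B3, B3–B4, B3–B5

Each bag holds 4 vertices, so the decomposition has width 3, which upper-bounds the treewidth. On the other hand G contains the 4-clique {3, 4, 5, 8}. A clique must lie in a single bag of any decomposition, so no decomposition can have width below 3. The upper and lower bounds meet at 3, so that is the treewidth.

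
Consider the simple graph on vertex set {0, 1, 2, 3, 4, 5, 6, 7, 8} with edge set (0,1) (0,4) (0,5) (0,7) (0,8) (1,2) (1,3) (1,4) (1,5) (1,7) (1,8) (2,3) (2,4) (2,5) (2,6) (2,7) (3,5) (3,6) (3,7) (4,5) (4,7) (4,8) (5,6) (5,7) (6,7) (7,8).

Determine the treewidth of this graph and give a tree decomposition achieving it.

Treewidth 4.
Bags: B1 = {1, 2, 4, 5, 7}  B2 = {0, 1, 4, 5, 7}  B3 = {0, 1, 4, 7, 8}  B4 = {1, 2, 3, 5, 7}  B5 = {2, 3, 5, 6, 7}
Tree: B1–B2, B2–B3, B1–B4, B4–B5

Each bag holds 5 vertices, so the decomposition has width 4, which upper-bounds the treewidth. Conversely, {1, 2, 3, 5, 7} is a clique of size 5, and the vertices of any clique must share a bag in every tree decomposition; so some bag has ≥ 5 vertices and tw(G) ≥ 4. Therefore the treewidth is 4.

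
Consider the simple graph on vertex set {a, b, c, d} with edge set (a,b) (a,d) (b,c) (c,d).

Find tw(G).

A width-2 tree decomposition is:
Bags: B1 = {a, b, c}  B2 = {a, c, d}
Tree: B1–B2
The largest bag has 3 vertices, giving width 2; this decomposition certifies tw(G) ≤ 2. For the lower bound, G contains the cycle c–b–a–d–c, so G is not a forest; only forests have treewidth ≤ 1, hence tw(G) ≥ 2. Hence tw(G) = 2 exactly.

2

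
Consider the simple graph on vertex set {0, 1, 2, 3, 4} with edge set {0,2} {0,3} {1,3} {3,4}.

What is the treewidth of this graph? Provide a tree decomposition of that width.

Each bag holds 2 vertices, so the decomposition has width 1, which upper-bounds the treewidth. Any graph with an edge has treewidth ≥ 1, and G has the edge 0–3. The upper and lower bounds meet at 1, so that is the treewidth.

Treewidth 1.
One such decomposition:
Bags: B1 = {0, 3}  B2 = {0, 2}  B3 = {1, 3}  B4 = {3, 4}
Tree: B1–B2, B1–B3, B1–B4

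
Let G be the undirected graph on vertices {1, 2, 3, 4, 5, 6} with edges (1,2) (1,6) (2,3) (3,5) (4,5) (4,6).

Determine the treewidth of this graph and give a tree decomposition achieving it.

Every bag has size at most 3, so the width is 3 − 1 = 2 and tw(G) ≤ 2. Since 6–4–5–3–2–1–6 is a cycle in G, G is not acyclic. Forests are exactly the graphs of treewidth ≤ 1, so tw(G) ≥ 2. Hence tw(G) = 2 exactly.

Treewidth 2.
One optimal decomposition is:
Bags: B1 = {4, 5, 6}  B2 = {3, 5, 6}  B3 = {2, 3, 6}  B4 = {1, 2, 6}
Tree: B1–B2, B2–B3, B3–B4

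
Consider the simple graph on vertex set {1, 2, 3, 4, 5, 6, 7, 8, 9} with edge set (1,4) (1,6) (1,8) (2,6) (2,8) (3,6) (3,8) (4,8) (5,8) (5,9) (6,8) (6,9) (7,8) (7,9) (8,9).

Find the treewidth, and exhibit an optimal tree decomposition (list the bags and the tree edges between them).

Treewidth 2.
One optimal decomposition is:
Bags: B1 = {6, 8, 9}  B2 = {1, 6, 8}  B3 = {2, 6, 8}  B4 = {5, 8, 9}  B5 = {7, 8, 9}  B6 = {1, 4, 8}  B7 = {3, 6, 8}
Tree: B1–B2, B2–B3, B1–B4, B1–B5, B2–B6, B3–B7

The largest bag has 3 vertices, giving width 2; this decomposition certifies tw(G) ≤ 2. Conversely, {1, 4, 8} is a clique of size 3, and the vertices of any clique must share a bag in every tree decomposition; so some bag has ≥ 3 vertices and tw(G) ≥ 2. Hence tw(G) = 2 exactly.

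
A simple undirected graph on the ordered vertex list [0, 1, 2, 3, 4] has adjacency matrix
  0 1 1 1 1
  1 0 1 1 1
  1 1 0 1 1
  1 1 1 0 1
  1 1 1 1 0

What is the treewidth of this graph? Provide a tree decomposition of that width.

Treewidth 4.
Bags: B1 = {0, 1, 2, 3, 4}
Tree: (single bag)

With just one bag of size 5, the width is 5 − 1 = 4, so tw(G) ≤ 4. For the lower bound, the 5 vertices {0, 1, 2, 3, 4} are pairwise adjacent, and any tree decomposition puts a clique entirely inside one bag — forcing width ≥ 4. Therefore the treewidth is 4.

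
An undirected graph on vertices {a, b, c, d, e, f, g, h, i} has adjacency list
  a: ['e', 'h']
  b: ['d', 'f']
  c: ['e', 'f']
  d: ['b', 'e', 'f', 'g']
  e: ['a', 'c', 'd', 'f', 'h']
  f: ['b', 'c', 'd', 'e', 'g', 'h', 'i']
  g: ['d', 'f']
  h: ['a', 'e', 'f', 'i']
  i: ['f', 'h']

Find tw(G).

2

A width-2 tree decomposition is:
Bags: B1 = {e, f, h}  B2 = {f, h, i}  B3 = {d, e, f}  B4 = {b, d, f}  B5 = {c, e, f}  B6 = {a, e, h}  B7 = {d, f, g}
Tree: B1–B2, B1–B3, B3–B4, B1–B5, B1–B6, B3–B7
Every bag has size at most 3, so the width is 3 − 1 = 2 and tw(G) ≤ 2. On the other hand G contains the 3-clique {a, e, h}. A clique must lie in a single bag of any decomposition, so no decomposition can have width below 2. Combining the bounds, tw(G) = 2.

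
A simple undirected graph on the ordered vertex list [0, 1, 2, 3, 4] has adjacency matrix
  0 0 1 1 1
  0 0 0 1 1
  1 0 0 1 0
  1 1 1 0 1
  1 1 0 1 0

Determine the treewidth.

2

A width-2 tree decomposition is:
Bags: B1 = {0, 2, 3}  B2 = {0, 3, 4}  B3 = {1, 3, 4}
Tree: B1–B2, B2–B3
The largest bag has 3 vertices, giving width 2; this decomposition certifies tw(G) ≤ 2. Conversely, {0, 2, 3} is a clique of size 3, and the vertices of any clique must share a bag in every tree decomposition; so some bag has ≥ 3 vertices and tw(G) ≥ 2. The upper and lower bounds meet at 2, so that is the treewidth.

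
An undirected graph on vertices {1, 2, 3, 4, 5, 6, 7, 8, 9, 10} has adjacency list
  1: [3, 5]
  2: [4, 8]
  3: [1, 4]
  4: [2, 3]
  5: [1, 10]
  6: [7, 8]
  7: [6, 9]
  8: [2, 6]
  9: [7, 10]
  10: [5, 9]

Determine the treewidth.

2

A width-2 tree decomposition is:
Bags: B1 = {1, 5, 10}  B2 = {1, 9, 10}  B3 = {1, 7, 9}  B4 = {1, 6, 7}  B5 = {1, 6, 8}  B6 = {1, 2, 8}  B7 = {1, 2, 4}  B8 = {1, 3, 4}
Tree: B1–B2, B2–B3, B3–B4, B4–B5, B5–B6, B6–B7, B7–B8
Every bag has size at most 3, so the width is 3 − 1 = 2 and tw(G) ≤ 2. For the lower bound, G contains the cycle 1–5–10–9–7–6–8–2–4–3–1, so G is not a forest; only forests have treewidth ≤ 1, hence tw(G) ≥ 2. Therefore the treewidth is 2.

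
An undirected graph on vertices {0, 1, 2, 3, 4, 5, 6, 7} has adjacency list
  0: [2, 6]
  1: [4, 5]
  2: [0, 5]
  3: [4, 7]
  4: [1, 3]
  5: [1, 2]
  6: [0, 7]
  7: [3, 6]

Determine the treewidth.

2

A width-2 tree decomposition is:
Bags: B1 = {3, 4, 7}  B2 = {4, 6, 7}  B3 = {0, 4, 6}  B4 = {0, 2, 4}  B5 = {2, 4, 5}  B6 = {1, 4, 5}
Tree: B1–B2, B2–B3, B3–B4, B4–B5, B5–B6
The largest bag has 3 vertices, giving width 2; this decomposition certifies tw(G) ≤ 2. Since 4–3–7–6–0–2–5–1–4 is a cycle in G, G is not acyclic. Forests are exactly the graphs of treewidth ≤ 1, so tw(G) ≥ 2. Therefore the treewidth is 2.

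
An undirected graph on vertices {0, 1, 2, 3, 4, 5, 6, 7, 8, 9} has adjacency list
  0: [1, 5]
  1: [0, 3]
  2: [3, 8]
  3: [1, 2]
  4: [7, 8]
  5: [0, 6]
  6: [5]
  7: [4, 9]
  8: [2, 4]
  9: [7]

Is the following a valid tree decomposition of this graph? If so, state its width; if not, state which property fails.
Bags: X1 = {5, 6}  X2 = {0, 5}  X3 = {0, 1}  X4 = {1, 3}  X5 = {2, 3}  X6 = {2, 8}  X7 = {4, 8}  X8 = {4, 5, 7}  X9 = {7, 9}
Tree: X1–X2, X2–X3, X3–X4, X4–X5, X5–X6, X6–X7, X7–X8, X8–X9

A tree decomposition must satisfy three properties: every vertex lies in some bag; for every edge, both endpoints lie together in some bag; and for every vertex, the bags containing it form a connected subtree. Here bags containing vertex 5 are not connected in the tree, so the decomposition is invalid.

No — bags containing vertex 5 are not connected in the tree.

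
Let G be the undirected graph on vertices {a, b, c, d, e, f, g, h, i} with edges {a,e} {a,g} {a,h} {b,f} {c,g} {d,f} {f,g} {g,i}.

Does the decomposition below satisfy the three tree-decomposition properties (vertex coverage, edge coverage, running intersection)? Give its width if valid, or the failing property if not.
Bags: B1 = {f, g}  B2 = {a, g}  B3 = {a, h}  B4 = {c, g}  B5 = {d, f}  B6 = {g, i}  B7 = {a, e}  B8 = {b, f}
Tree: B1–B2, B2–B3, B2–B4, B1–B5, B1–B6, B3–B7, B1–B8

Yes; width 1.

Every vertex of G appears in some bag (union = {a, b, c, d, e, f, g, h, i}); every edge is covered by a bag; and for each vertex v the set of bags containing v is connected in the bag tree. The decomposition is therefore valid. The largest bag has 2 vertices, so the width is 1.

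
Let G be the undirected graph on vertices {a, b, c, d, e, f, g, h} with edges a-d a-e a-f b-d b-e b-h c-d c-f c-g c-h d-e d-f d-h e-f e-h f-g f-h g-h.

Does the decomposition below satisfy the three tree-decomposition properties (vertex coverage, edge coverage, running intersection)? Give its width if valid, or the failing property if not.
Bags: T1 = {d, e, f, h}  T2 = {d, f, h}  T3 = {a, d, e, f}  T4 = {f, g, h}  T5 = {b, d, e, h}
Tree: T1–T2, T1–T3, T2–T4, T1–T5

A tree decomposition must satisfy three properties: every vertex lies in some bag; for every edge, both endpoints lie together in some bag; and for every vertex, the bags containing it form a connected subtree. Here vertex c appears in no bag, so the decomposition is invalid.

No — vertex c appears in no bag.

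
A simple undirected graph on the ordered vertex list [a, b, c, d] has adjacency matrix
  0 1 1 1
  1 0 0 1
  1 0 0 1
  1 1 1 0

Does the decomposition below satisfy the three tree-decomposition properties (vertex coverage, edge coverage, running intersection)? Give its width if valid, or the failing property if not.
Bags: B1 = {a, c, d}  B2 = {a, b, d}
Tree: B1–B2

Yes; width 2.

Vertex coverage: the bags together contain {a, b, c, d}, the full vertex set. Edge coverage: each edge of G has both endpoints in at least one bag. Running intersection: for every vertex, the bags containing it form a connected subtree. All three properties hold, so this is a valid tree decomposition of width max|bag| − 1 = 2, and hence tw(G) ≤ 2.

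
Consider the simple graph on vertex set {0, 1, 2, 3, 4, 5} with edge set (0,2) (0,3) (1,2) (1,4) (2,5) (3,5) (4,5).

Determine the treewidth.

2

A width-2 tree decomposition is:
Bags: B1 = {1, 2, 4}  B2 = {2, 4, 5}  B3 = {0, 2, 5}  B4 = {0, 3, 5}
Tree: B1–B2, B2–B3, B3–B4
Each bag holds 3 vertices, so the decomposition has width 2, which upper-bounds the treewidth. Since 1–4–5–2–1 is a cycle in G, G is not acyclic. Forests are exactly the graphs of treewidth ≤ 1, so tw(G) ≥ 2. Hence tw(G) = 2 exactly.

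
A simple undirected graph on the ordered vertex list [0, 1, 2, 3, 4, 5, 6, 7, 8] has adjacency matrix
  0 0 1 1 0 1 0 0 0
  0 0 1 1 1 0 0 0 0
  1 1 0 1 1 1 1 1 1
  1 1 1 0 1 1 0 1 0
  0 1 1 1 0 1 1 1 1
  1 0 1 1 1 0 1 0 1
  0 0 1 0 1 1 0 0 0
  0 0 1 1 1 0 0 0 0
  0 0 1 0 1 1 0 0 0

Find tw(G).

3

A width-3 tree decomposition is:
Bags: B1 = {2, 4, 5, 6}  B2 = {2, 3, 4, 5}  B3 = {1, 2, 3, 4}  B4 = {2, 4, 5, 8}  B5 = {0, 2, 3, 5}  B6 = {2, 3, 4, 7}
Tree: B1–B2, B2–B3, B1–B4, B2–B5, B3–B6
Each bag holds 4 vertices, so the decomposition has width 3, which upper-bounds the treewidth. Conversely, {0, 2, 3, 5} is a clique of size 4, and the vertices of any clique must share a bag in every tree decomposition; so some bag has ≥ 4 vertices and tw(G) ≥ 3. Hence tw(G) = 3 exactly.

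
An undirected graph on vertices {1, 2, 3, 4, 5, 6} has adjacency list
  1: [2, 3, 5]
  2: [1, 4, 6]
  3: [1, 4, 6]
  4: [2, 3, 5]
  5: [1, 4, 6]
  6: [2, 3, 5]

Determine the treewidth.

3

A width-3 tree decomposition is:
Bags: B1 = {1, 2, 4, 6}  B2 = {1, 4, 5, 6}  B3 = {1, 3, 4, 6}
Tree: B1–B2, B2–B3
Each bag holds 4 vertices, so the decomposition has width 3, which upper-bounds the treewidth. For the lower bound: the 4 vertex sets {1,2}, {5,6}, {4}, {3} are disjoint, each induces a connected subgraph, and every pair is joined by at least one edge of G. Contracting each set to a single vertex therefore yields K_{4} as a minor, and since treewidth is minor-monotone, tw(G) ≥ tw(K_{4}) = 3. Combining the bounds, tw(G) = 3.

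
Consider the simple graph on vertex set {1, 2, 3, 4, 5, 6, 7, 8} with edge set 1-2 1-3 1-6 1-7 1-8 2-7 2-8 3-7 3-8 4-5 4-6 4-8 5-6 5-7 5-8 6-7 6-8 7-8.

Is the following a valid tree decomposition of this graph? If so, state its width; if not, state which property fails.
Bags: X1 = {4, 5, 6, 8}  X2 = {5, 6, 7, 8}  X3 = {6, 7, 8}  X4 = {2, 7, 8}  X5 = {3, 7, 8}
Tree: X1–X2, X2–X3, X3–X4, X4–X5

A tree decomposition must satisfy three properties: every vertex lies in some bag; for every edge, both endpoints lie together in some bag; and for every vertex, the bags containing it form a connected subtree. Here vertex 1 appears in no bag, so the decomposition is invalid.

No — vertex 1 appears in no bag.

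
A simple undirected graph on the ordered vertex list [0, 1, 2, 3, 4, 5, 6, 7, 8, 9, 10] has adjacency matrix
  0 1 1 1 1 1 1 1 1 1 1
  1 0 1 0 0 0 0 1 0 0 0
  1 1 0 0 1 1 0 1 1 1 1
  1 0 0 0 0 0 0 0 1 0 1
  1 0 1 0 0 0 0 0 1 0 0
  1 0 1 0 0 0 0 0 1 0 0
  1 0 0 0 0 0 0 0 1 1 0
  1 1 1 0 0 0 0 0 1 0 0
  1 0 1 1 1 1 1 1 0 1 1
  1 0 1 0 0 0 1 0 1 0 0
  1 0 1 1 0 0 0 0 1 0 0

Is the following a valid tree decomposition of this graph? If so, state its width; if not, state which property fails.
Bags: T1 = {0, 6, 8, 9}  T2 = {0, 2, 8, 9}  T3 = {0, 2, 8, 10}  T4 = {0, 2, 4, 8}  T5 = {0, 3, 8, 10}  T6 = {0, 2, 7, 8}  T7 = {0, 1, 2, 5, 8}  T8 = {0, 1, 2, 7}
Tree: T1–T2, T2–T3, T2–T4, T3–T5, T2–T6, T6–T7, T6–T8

A tree decomposition must satisfy three properties: every vertex lies in some bag; for every edge, both endpoints lie together in some bag; and for every vertex, the bags containing it form a connected subtree. Here bags containing vertex 1 are not connected in the tree, so the decomposition is invalid.

No — bags containing vertex 1 are not connected in the tree.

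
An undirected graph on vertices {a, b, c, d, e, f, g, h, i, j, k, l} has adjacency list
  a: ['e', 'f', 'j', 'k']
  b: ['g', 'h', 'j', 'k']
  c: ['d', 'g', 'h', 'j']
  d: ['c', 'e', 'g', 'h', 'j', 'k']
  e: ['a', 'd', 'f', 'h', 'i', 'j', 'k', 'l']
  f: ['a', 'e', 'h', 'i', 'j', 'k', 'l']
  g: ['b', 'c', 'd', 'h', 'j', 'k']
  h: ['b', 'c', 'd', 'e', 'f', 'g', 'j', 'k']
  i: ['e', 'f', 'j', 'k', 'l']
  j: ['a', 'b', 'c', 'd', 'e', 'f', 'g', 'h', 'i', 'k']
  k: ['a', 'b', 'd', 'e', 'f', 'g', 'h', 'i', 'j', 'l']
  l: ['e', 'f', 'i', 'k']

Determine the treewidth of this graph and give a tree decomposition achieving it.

Treewidth 4.
Bags: B1 = {d, g, h, j, k}  B2 = {d, e, h, j, k}  B3 = {e, f, h, j, k}  B4 = {a, e, f, j, k}  B5 = {c, d, g, h, j}  B6 = {b, g, h, j, k}  B7 = {e, f, i, j, k}  B8 = {e, f, i, k, l}
Tree: B1–B2, B2–B3, B3–B4, B1–B5, B1–B6, B3–B7, B7–B8

The largest bag has 5 vertices, giving width 4; this decomposition certifies tw(G) ≤ 4. Conversely, {c, d, g, h, j} is a clique of size 5, and the vertices of any clique must share a bag in every tree decomposition; so some bag has ≥ 5 vertices and tw(G) ≥ 4. Therefore the treewidth is 4.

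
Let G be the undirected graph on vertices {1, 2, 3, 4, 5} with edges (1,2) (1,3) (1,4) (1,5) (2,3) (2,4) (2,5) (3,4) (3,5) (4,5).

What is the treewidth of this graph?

A width-4 tree decomposition is:
Bags: B1 = {1, 2, 3, 4, 5}
Tree: (single bag)
A single bag containing all 5 vertices is trivially a valid decomposition of width 4. On the other hand G contains the 5-clique {1, 2, 3, 4, 5}. A clique must lie in a single bag of any decomposition, so no decomposition can have width below 4. Hence tw(G) = 4 exactly.

4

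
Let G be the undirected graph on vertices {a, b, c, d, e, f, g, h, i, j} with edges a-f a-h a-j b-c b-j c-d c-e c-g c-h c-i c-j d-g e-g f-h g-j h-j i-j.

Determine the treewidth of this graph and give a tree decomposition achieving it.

Each bag holds 3 vertices, so the decomposition has width 2, which upper-bounds the treewidth. For the lower bound, the 3 vertices {a, h, j} are pairwise adjacent, and any tree decomposition puts a clique entirely inside one bag — forcing width ≥ 2. Therefore the treewidth is 2.

Treewidth 2.
One optimal decomposition is:
Bags: B1 = {c, g, j}  B2 = {c, e, g}  B3 = {c, i, j}  B4 = {c, d, g}  B5 = {c, h, j}  B6 = {a, h, j}  B7 = {a, f, h}  B8 = {b, c, j}
Tree: B1–B2, B1–B3, B1–B4, B3–B5, B5–B6, B6–B7, B3–B8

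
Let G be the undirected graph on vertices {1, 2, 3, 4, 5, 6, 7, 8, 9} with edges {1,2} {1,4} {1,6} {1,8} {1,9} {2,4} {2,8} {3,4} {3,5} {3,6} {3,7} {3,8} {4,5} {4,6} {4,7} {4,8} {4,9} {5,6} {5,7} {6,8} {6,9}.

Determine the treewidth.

3

A width-3 tree decomposition is:
Bags: B1 = {3, 4, 6, 8}  B2 = {1, 4, 6, 8}  B3 = {3, 4, 5, 6}  B4 = {1, 4, 6, 9}  B5 = {3, 4, 5, 7}  B6 = {1, 2, 4, 8}
Tree: B1–B2, B1–B3, B2–B4, B3–B5, B2–B6
Every bag has size at most 4, so the width is 4 − 1 = 3 and tw(G) ≤ 3. On the other hand G contains the 4-clique {1, 2, 4, 8}. A clique must lie in a single bag of any decomposition, so no decomposition can have width below 3. Hence tw(G) = 3 exactly.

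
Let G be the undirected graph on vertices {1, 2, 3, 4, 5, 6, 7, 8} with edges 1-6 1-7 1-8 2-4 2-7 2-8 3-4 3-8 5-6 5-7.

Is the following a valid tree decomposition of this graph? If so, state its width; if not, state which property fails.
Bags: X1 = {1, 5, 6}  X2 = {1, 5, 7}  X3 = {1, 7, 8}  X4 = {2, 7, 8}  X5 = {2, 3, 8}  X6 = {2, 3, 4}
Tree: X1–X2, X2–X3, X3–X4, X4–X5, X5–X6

Every vertex of G appears in some bag (union = {1, 2, 3, 4, 5, 6, 7, 8}); every edge is covered by a bag; and for each vertex v the set of bags containing v is connected in the bag tree. The decomposition is therefore valid. The largest bag has 3 vertices, so the width is 2.

Yes; width 2.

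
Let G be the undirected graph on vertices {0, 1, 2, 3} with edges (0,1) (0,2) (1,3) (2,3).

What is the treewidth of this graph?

2

A width-2 tree decomposition is:
Bags: B1 = {1, 2, 3}  B2 = {0, 1, 2}
Tree: B1–B2
The largest bag has 3 vertices, giving width 2; this decomposition certifies tw(G) ≤ 2. The edges 1–3–2–0–1 form a cycle, so G is not a tree and its treewidth is at least 2. The upper and lower bounds meet at 2, so that is the treewidth.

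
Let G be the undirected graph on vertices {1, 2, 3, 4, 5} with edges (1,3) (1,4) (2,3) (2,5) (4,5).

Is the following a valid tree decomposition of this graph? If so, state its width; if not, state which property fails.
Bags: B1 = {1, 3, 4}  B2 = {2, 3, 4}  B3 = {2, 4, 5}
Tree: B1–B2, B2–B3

Yes; width 2.

Every vertex of G appears in some bag (union = {1, 2, 3, 4, 5}); every edge is covered by a bag; and for each vertex v the set of bags containing v is connected in the bag tree. The decomposition is therefore valid. The largest bag has 3 vertices, so the width is 2.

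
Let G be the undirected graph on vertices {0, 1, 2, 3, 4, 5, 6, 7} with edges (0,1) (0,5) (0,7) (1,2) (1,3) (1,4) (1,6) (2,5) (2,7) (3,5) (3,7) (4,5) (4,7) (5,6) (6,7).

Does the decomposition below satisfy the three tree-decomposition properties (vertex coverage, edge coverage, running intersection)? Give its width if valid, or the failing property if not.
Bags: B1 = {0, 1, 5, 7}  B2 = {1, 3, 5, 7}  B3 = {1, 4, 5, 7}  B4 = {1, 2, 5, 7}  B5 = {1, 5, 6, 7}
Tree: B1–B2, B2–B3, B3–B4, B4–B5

Every vertex of G appears in some bag (union = {0, 1, 2, 3, 4, 5, 6, 7}); every edge is covered by a bag; and for each vertex v the set of bags containing v is connected in the bag tree. The decomposition is therefore valid. The largest bag has 4 vertices, so the width is 3.

Yes; width 3.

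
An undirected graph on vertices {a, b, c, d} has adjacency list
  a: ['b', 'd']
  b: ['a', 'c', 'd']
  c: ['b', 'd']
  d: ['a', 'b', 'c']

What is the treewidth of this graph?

2

A width-2 tree decomposition is:
Bags: B1 = {b, c, d}  B2 = {a, b, d}
Tree: B1–B2
The largest bag has 3 vertices, giving width 2; this decomposition certifies tw(G) ≤ 2. Conversely, {b, c, d} is a clique of size 3, and the vertices of any clique must share a bag in every tree decomposition; so some bag has ≥ 3 vertices and tw(G) ≥ 2. Combining the bounds, tw(G) = 2.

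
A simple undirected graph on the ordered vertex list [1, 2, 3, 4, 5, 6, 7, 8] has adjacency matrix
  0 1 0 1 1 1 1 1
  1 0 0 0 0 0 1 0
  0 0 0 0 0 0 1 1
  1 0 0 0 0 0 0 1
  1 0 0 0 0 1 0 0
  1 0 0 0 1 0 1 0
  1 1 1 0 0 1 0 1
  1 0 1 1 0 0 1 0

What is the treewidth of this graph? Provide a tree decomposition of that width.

Treewidth 2.
One such decomposition:
Bags: B1 = {1, 6, 7}  B2 = {1, 5, 6}  B3 = {1, 2, 7}  B4 = {1, 7, 8}  B5 = {1, 4, 8}  B6 = {3, 7, 8}
Tree: B1–B2, B1–B3, B1–B4, B4–B5, B4–B6

Every bag has size at most 3, so the width is 3 − 1 = 2 and tw(G) ≤ 2. For the lower bound, the 3 vertices {1, 4, 8} are pairwise adjacent, and any tree decomposition puts a clique entirely inside one bag — forcing width ≥ 2. Combining the bounds, tw(G) = 2.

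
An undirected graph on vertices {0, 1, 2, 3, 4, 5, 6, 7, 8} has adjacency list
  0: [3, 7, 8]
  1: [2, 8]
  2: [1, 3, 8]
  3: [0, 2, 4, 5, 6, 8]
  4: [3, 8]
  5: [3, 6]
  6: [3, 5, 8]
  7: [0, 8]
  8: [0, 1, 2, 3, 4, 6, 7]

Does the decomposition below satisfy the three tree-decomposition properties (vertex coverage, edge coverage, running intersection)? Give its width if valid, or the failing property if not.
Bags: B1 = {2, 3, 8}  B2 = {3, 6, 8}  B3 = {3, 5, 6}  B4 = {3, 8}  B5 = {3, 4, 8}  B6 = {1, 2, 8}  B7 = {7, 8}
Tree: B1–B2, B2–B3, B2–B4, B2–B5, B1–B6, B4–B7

No — vertex 0 appears in no bag.

A tree decomposition must satisfy three properties: every vertex lies in some bag; for every edge, both endpoints lie together in some bag; and for every vertex, the bags containing it form a connected subtree. Here vertex 0 appears in no bag, so the decomposition is invalid.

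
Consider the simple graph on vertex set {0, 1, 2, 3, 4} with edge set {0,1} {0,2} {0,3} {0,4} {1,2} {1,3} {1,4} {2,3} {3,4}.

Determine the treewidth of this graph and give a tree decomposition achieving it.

Treewidth 3.
One such decomposition:
Bags: B1 = {0, 1, 2, 3}  B2 = {0, 1, 3, 4}
Tree: B1–B2

Every bag has size at most 4, so the width is 4 − 1 = 3 and tw(G) ≤ 3. On the other hand G contains the 4-clique {0, 1, 2, 3}. A clique must lie in a single bag of any decomposition, so no decomposition can have width below 3. The upper and lower bounds meet at 3, so that is the treewidth.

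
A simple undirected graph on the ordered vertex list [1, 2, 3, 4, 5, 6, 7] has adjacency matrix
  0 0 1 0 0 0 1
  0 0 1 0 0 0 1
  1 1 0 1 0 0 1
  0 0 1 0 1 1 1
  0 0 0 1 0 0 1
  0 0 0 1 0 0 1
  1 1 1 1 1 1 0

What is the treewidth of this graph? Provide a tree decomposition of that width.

Every bag has size at most 3, so the width is 3 − 1 = 2 and tw(G) ≤ 2. On the other hand G contains the 3-clique {1, 3, 7}. A clique must lie in a single bag of any decomposition, so no decomposition can have width below 2. The upper and lower bounds meet at 2, so that is the treewidth.

Treewidth 2.
One such decomposition:
Bags: B1 = {3, 4, 7}  B2 = {1, 3, 7}  B3 = {4, 6, 7}  B4 = {4, 5, 7}  B5 = {2, 3, 7}
Tree: B1–B2, B1–B3, B1–B4, B1–B5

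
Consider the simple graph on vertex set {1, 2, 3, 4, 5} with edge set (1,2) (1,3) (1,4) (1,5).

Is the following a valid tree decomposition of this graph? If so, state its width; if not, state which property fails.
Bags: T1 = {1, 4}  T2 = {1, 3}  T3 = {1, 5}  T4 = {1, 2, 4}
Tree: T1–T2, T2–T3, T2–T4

No — bags containing vertex 4 are not connected in the tree.

A tree decomposition must satisfy three properties: every vertex lies in some bag; for every edge, both endpoints lie together in some bag; and for every vertex, the bags containing it form a connected subtree. Here bags containing vertex 4 are not connected in the tree, so the decomposition is invalid.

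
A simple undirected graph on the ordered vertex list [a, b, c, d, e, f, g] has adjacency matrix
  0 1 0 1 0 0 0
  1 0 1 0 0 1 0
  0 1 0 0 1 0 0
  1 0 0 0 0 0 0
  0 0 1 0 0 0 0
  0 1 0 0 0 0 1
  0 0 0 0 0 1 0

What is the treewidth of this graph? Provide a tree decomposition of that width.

Each bag holds 2 vertices, so the decomposition has width 1, which upper-bounds the treewidth. G has an edge, so its treewidth is at least 1. Combining the bounds, tw(G) = 1.

Treewidth 1.
One optimal decomposition is:
Bags: B1 = {a, b}  B2 = {b, c}  B3 = {b, f}  B4 = {c, e}  B5 = {f, g}  B6 = {a, d}
Tree: B1–B2, B2–B3, B2–B4, B3–B5, B1–B6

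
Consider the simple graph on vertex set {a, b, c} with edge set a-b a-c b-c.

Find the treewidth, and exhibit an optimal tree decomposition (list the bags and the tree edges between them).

A single bag containing all 3 vertices is trivially a valid decomposition of width 2. On the other hand G contains the 3-clique {a, b, c}. A clique must lie in a single bag of any decomposition, so no decomposition can have width below 2. Combining the bounds, tw(G) = 2.

Treewidth 2.
Bags: B1 = {a, b, c}
Tree: (single bag)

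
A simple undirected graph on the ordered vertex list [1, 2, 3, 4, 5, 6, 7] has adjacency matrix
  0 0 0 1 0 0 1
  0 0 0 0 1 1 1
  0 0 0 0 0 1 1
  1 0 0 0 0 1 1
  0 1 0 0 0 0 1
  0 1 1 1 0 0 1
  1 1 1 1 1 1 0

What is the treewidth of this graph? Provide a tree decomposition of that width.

Treewidth 2.
One such decomposition:
Bags: B1 = {3, 6, 7}  B2 = {2, 6, 7}  B3 = {4, 6, 7}  B4 = {1, 4, 7}  B5 = {2, 5, 7}
Tree: B1–B2, B1–B3, B3–B4, B2–B5

The largest bag has 3 vertices, giving width 2; this decomposition certifies tw(G) ≤ 2. For the lower bound, the 3 vertices {1, 4, 7} are pairwise adjacent, and any tree decomposition puts a clique entirely inside one bag — forcing width ≥ 2. Combining the bounds, tw(G) = 2.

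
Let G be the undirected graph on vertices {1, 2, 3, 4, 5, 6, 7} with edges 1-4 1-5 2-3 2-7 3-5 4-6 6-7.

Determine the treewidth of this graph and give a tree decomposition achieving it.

The largest bag has 3 vertices, giving width 2; this decomposition certifies tw(G) ≤ 2. Since 1–4–6–7–2–3–5–1 is a cycle in G, G is not acyclic. Forests are exactly the graphs of treewidth ≤ 1, so tw(G) ≥ 2. Hence tw(G) = 2 exactly.

Treewidth 2.
One optimal decomposition is:
Bags: B1 = {1, 4, 6}  B2 = {1, 6, 7}  B3 = {1, 2, 7}  B4 = {1, 2, 3}  B5 = {1, 3, 5}
Tree: B1–B2, B2–B3, B3–B4, B4–B5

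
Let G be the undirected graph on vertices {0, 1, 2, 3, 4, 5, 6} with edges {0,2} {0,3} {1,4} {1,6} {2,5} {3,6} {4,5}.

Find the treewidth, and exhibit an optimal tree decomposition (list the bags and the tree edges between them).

The largest bag has 3 vertices, giving width 2; this decomposition certifies tw(G) ≤ 2. For the lower bound, G contains the cycle 5–2–0–3–6–1–4–5, so G is not a forest; only forests have treewidth ≤ 1, hence tw(G) ≥ 2. Therefore the treewidth is 2.

Treewidth 2.
One optimal decomposition is:
Bags: B1 = {0, 2, 5}  B2 = {0, 3, 5}  B3 = {3, 5, 6}  B4 = {1, 5, 6}  B5 = {1, 4, 5}
Tree: B1–B2, B2–B3, B3–B4, B4–B5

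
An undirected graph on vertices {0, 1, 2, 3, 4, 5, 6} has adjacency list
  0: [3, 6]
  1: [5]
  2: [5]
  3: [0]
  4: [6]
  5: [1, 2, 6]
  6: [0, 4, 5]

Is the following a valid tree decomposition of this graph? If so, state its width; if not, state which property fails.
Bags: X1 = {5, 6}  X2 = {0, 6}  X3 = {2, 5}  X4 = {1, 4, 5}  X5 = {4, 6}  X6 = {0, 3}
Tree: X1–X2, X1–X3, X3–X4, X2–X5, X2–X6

A tree decomposition must satisfy three properties: every vertex lies in some bag; for every edge, both endpoints lie together in some bag; and for every vertex, the bags containing it form a connected subtree. Here bags containing vertex 4 are not connected in the tree, so the decomposition is invalid.

No — bags containing vertex 4 are not connected in the tree.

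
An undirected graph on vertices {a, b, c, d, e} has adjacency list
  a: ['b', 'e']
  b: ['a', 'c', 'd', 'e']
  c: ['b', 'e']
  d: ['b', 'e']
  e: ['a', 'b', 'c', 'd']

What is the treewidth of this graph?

A width-2 tree decomposition is:
Bags: B1 = {a, b, e}  B2 = {b, c, e}  B3 = {b, d, e}
Tree: B1–B2, B2–B3
Each bag holds 3 vertices, so the decomposition has width 2, which upper-bounds the treewidth. On the other hand G contains the 3-clique {b, d, e}. A clique must lie in a single bag of any decomposition, so no decomposition can have width below 2. The upper and lower bounds meet at 2, so that is the treewidth.

2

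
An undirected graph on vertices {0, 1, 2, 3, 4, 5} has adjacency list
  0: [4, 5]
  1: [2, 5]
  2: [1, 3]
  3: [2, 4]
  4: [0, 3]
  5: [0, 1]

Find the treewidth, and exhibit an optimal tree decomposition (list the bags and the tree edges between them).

Each bag holds 3 vertices, so the decomposition has width 2, which upper-bounds the treewidth. For the lower bound, G contains the cycle 4–3–2–1–5–0–4, so G is not a forest; only forests have treewidth ≤ 1, hence tw(G) ≥ 2. Therefore the treewidth is 2.

Treewidth 2.
Bags: B1 = {2, 3, 4}  B2 = {1, 2, 4}  B3 = {1, 4, 5}  B4 = {0, 4, 5}
Tree: B1–B2, B2–B3, B3–B4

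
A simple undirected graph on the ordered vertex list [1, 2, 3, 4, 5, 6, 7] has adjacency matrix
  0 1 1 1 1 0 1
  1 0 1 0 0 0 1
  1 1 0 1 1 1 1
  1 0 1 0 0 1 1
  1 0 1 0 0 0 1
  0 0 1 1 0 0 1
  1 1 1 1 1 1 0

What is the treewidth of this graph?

3

A width-3 tree decomposition is:
Bags: B1 = {1, 3, 5, 7}  B2 = {1, 3, 4, 7}  B3 = {3, 4, 6, 7}  B4 = {1, 2, 3, 7}
Tree: B1–B2, B2–B3, B1–B4
Every bag has size at most 4, so the width is 4 − 1 = 3 and tw(G) ≤ 3. On the other hand G contains the 4-clique {1, 2, 3, 7}. A clique must lie in a single bag of any decomposition, so no decomposition can have width below 3. Hence tw(G) = 3 exactly.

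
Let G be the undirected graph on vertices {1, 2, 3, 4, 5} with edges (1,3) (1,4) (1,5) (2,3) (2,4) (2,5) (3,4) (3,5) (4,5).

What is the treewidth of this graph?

A width-3 tree decomposition is:
Bags: B1 = {1, 3, 4, 5}  B2 = {2, 3, 4, 5}
Tree: B1–B2
Each bag holds 4 vertices, so the decomposition has width 3, which upper-bounds the treewidth. On the other hand G contains the 4-clique {1, 3, 4, 5}. A clique must lie in a single bag of any decomposition, so no decomposition can have width below 3. The upper and lower bounds meet at 3, so that is the treewidth.

3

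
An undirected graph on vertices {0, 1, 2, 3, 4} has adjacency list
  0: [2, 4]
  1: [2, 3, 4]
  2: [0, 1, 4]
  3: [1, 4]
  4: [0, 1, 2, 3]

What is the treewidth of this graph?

A width-2 tree decomposition is:
Bags: B1 = {1, 2, 4}  B2 = {1, 3, 4}  B3 = {0, 2, 4}
Tree: B1–B2, B1–B3
The largest bag has 3 vertices, giving width 2; this decomposition certifies tw(G) ≤ 2. On the other hand G contains the 3-clique {0, 2, 4}. A clique must lie in a single bag of any decomposition, so no decomposition can have width below 2. Therefore the treewidth is 2.

2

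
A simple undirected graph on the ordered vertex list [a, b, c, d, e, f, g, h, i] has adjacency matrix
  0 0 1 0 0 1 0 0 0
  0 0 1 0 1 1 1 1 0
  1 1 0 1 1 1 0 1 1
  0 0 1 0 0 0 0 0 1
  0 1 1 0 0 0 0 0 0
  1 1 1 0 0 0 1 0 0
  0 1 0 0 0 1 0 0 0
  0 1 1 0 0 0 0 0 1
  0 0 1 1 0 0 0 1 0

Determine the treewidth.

A width-2 tree decomposition is:
Bags: B1 = {b, c, h}  B2 = {c, h, i}  B3 = {b, c, f}  B4 = {c, d, i}  B5 = {b, f, g}  B6 = {b, c, e}  B7 = {a, c, f}
Tree: B1–B2, B1–B3, B2–B4, B3–B5, B3–B6, B3–B7
The largest bag has 3 vertices, giving width 2; this decomposition certifies tw(G) ≤ 2. On the other hand G contains the 3-clique {b, f, g}. A clique must lie in a single bag of any decomposition, so no decomposition can have width below 2. Combining the bounds, tw(G) = 2.

2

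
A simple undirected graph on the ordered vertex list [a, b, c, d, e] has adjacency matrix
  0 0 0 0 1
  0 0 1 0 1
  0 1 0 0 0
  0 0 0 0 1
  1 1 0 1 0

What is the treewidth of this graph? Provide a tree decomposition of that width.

Treewidth 1.
Bags: B1 = {d, e}  B2 = {b, e}  B3 = {b, c}  B4 = {a, e}
Tree: B1–B2, B2–B3, B2–B4

Every bag has size at most 2, so the width is 2 − 1 = 1 and tw(G) ≤ 1. G has an edge, so its treewidth is at least 1. Therefore the treewidth is 1.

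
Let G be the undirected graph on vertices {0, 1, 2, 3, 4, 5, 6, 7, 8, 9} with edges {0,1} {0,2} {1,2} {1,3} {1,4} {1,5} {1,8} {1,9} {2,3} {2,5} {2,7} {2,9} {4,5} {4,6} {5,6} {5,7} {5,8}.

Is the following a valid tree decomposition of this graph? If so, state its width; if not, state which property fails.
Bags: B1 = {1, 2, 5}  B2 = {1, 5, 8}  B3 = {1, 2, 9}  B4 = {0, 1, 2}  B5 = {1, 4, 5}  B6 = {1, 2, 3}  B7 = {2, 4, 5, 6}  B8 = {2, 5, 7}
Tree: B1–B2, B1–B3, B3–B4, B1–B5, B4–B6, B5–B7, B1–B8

A tree decomposition must satisfy three properties: every vertex lies in some bag; for every edge, both endpoints lie together in some bag; and for every vertex, the bags containing it form a connected subtree. Here bags containing vertex 2 are not connected in the tree, so the decomposition is invalid.

No — bags containing vertex 2 are not connected in the tree.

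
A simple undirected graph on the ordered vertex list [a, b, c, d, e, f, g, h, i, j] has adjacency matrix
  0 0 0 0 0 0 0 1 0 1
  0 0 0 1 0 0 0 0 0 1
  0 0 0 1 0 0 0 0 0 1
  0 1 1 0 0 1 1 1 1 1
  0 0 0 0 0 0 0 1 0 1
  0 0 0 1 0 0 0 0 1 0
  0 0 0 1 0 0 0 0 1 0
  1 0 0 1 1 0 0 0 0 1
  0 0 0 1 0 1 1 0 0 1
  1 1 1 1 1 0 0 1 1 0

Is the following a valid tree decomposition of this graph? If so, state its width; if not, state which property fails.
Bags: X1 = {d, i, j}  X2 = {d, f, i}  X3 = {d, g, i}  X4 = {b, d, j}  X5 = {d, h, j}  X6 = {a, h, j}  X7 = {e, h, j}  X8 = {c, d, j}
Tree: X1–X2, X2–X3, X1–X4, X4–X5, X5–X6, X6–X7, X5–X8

Vertex coverage: the bags together contain {a, b, c, d, e, f, g, h, i, j}, the full vertex set. Edge coverage: each edge of G has both endpoints in at least one bag. Running intersection: for every vertex, the bags containing it form a connected subtree. All three properties hold, so this is a valid tree decomposition of width max|bag| − 1 = 2, and hence tw(G) ≤ 2.

Yes; width 2.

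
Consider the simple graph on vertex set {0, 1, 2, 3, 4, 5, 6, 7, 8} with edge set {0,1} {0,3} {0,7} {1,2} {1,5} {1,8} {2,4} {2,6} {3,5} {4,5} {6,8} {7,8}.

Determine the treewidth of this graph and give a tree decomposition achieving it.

Each bag holds 4 vertices, so the decomposition has width 3, which upper-bounds the treewidth. For the lower bound: the 4 vertex sets {6,7,8}, {0}, {1}, {2,3,4,5} are disjoint, each induces a connected subgraph, and every pair is joined by at least one edge of G. Contracting each set to a single vertex therefore yields K_{4} as a minor, and since treewidth is minor-monotone, tw(G) ≥ tw(K_{4}) = 3. Combining the bounds, tw(G) = 3.

Treewidth 3.
One optimal decomposition is:
Bags: B1 = {0, 6, 7, 8}  B2 = {0, 1, 6, 8}  B3 = {0, 1, 2, 6}  B4 = {0, 1, 2, 3}  B5 = {1, 2, 3, 5}  B6 = {2, 3, 4, 5}
Tree: B1–B2, B2–B3, B3–B4, B4–B5, B5–B6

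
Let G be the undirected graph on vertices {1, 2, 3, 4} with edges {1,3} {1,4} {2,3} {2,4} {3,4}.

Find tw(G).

A width-2 tree decomposition is:
Bags: B1 = {1, 3, 4}  B2 = {2, 3, 4}
Tree: B1–B2
The largest bag has 3 vertices, giving width 2; this decomposition certifies tw(G) ≤ 2. Conversely, {1, 3, 4} is a clique of size 3, and the vertices of any clique must share a bag in every tree decomposition; so some bag has ≥ 3 vertices and tw(G) ≥ 2. Combining the bounds, tw(G) = 2.

2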